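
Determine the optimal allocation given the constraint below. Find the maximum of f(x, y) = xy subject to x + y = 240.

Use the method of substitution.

Substitute y = 240 - x into f(x,y) = xy:
g(x) = x(240 - x) = 240x - x^2
g'(x) = 240 - 2x = 0  =>  x = 120
y = 240 - 120 = 120
Maximum value = 120 * 120 = 14400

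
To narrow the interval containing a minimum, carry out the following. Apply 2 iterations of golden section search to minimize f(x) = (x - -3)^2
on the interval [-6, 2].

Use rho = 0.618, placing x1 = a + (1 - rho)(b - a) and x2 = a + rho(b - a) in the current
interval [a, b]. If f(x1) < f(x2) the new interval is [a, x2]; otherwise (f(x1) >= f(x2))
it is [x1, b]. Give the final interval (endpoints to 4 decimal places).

Golden section search for min of f(x) = (x - -3)^2 on [-6, 2].
Each step: x1 = a + (1 - rho)(b - a), x2 = a + rho(b - a); if f(x1) < f(x2) keep [a, x2], otherwise keep [x1, b].
Step 1: [-6.0000, 2.0000], x1=-2.9440 (f=0.0031), x2=-1.0560 (f=3.7791); f(x1) < f(x2) => keep [-6.0000, -1.0560]
Step 2: [-6.0000, -1.0560], x1=-4.1114 (f=1.2352), x2=-2.9446 (f=0.0031); f(x1) > f(x2) => keep [-4.1114, -1.0560]
Final interval: [-4.1114, -1.0560]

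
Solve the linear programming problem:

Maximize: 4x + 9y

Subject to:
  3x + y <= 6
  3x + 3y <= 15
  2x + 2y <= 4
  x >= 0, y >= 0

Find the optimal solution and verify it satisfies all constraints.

Feasible vertices: (0, 0), (0, 2), (2, 0)
Objective 4x + 9y at each vertex:
  (0, 0): 0
  (0, 2): 18
  (2, 0): 8
Maximum is 18 at (0, 2).
Verify constraints at (x, y) = (0, 2):
  3*0 + 1*2 = 2 <= 6
  3*0 + 3*2 = 6 <= 15
  2*0 + 2*2 = 4 <= 4 (active)
  x = 0 >= 0, y = 2 >= 0. All constraints satisfied.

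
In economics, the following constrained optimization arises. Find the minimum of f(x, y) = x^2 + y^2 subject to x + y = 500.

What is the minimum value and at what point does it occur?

Substitute y = 500 - x into f(x,y) = x^2 + y^2:
g(x) = x^2 + (500 - x)^2 = 2x^2 - 1000x + 250000
g'(x) = 4x - 1000 = 0  =>  x = 250
y = 500 - 250 = 250
Minimum value = 250^2 + 250^2 = 125000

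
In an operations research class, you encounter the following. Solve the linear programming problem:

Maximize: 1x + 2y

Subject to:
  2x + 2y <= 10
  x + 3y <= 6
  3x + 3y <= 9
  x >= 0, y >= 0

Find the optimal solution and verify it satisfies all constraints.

Feasible vertices: (0, 0), (0, 2), (3/2, 3/2), (3, 0)
Objective 1x + 2y at each vertex:
  (0, 0): 0
  (0, 2): 4
  (3/2, 3/2): 9/2
  (3, 0): 3
Maximum is 9/2 at (3/2, 3/2).
Verify constraints at (x, y) = (3/2, 3/2):
  2*(3/2) + 2*(3/2) = 6 <= 10
  1*(3/2) + 3*(3/2) = 6 <= 6 (active)
  3*(3/2) + 3*(3/2) = 9 <= 9 (active)
  x = 3/2 >= 0, y = 3/2 >= 0. All constraints satisfied.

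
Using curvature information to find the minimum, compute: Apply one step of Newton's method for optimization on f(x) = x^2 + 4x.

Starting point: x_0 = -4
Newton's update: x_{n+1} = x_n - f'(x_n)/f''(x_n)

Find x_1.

f(x) = x^2 + 4x
f'(x) = 2x + (4), f''(x) = 2
Newton step: x_1 = x_0 - f'(x_0)/f''(x_0)
f'(-4) = -4
x_1 = -4 - -4/2 = -2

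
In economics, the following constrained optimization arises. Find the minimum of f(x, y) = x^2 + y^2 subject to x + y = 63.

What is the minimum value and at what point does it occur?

Substitute y = 63 - x into f(x,y) = x^2 + y^2:
g(x) = x^2 + (63 - x)^2 = 2x^2 - 126x + 3969
g'(x) = 4x - 126 = 0  =>  x = 63/2
y = 63 - 63/2 = 63/2
Minimum value = (63/2)^2 + (63/2)^2 = 3969/2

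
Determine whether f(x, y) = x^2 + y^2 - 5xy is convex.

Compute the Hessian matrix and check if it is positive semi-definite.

f(x,y) = x^2 + y^2 - 5xy
Hessian H = [[2, -5], [-5, 2]]
trace(H) = 4, det(H) = -21
Eigenvalues: (4 +/- sqrt(100)) / 2 = 7, -3
Since not both eigenvalues positive, f is neither convex nor concave.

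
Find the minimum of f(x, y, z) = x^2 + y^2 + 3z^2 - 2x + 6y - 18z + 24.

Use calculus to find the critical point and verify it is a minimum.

f(x,y,z) = x^2 + y^2 + 3z^2 - 2x + 6y - 18z + 24
df/dx = 2x + (-2) = 0 => x = 1
df/dy = 2y + (6) = 0 => y = -3
df/dz = 6z + (-18) = 0 => z = 3
f(1,-3,3) = 1*(1)^2 + 1*(-3)^2 + 3*(3)^2 + -2*(1) + 6*(-3) + -18*(3) + 24 = -13
Hessian is diagonal with entries 2, 2, 6 > 0, confirmed minimum.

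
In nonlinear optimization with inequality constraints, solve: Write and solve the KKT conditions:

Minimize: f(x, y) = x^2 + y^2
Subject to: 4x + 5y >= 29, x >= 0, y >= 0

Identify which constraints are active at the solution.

KKT conditions for min x^2 + y^2 s.t. 4x + 5y >= 29, x >= 0, y >= 0:
Stationarity: 2x = mu*4 + mu_x, 2y = mu*5 + mu_y, with mu, mu_x, mu_y >= 0
Complementary slackness: mu*(4x + 5y - 29) = 0, mu_x*x = 0, mu_y*y = 0
(0, 0) is infeasible (4*0 + 5*0 < 29), so if mu = 0 stationarity would force x = mu_x/2 >= 0, y = mu_y/2 >= 0 with mu_x*x = mu_y*y = 0, i.e. x = y = 0: contradiction. Hence mu > 0 and 4x + 5y = 29 is active.
Try x > 0, y > 0 (so mu_x = mu_y = 0): x = 4*mu/2, y = 5*mu/2
Substitute: 4*(4*mu/2) + 5*(5*mu/2) = 29
  mu*41/2 = 29 => mu = 58/41
x* = 116/41 > 0, y* = 145/41 > 0, consistent with mu_x = mu_y = 0.
f is convex and the constraints are linear, so this KKT point is the global minimum.
f* = 841/41
Active constraints: 4x + 5y >= 29 (holds with equality, mu = 58/41 > 0); x >= 0 and y >= 0 are inactive (mu_x = mu_y = 0).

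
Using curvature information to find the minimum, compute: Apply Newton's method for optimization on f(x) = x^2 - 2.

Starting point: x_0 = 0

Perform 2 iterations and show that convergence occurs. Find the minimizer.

f(x) = x^2 - 2, f'(x) = 2x + (0), f''(x) = 2
Step 1: f'(0) = 0, x_1 = 0 - 0/2 = 0
Step 2: f'(0) = 0, x_2 = 0 (converged)
Newton's method converges in 1 step for quadratics.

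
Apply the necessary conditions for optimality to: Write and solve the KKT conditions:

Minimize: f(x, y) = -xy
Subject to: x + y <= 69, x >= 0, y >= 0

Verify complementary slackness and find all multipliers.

Problem: min -xy s.t. x + y <= 69 (multiplier lambda), x >= 0 (mu_x), y >= 0 (mu_y)
KKT stationarity: -y + lambda - mu_x = 0, -x + lambda - mu_y = 0, with lambda, mu_x, mu_y >= 0
Complementary slackness: lambda*(x + y - 69) = 0, mu_x*x = 0, mu_y*y = 0
If lambda = 0: y = -mu_x <= 0 and x = -mu_y <= 0 force x = y = 0 with f = 0; but x = y = 69/2 is feasible with f = -4761/4 < 0, so this is not the minimum. Hence lambda > 0 and x + y = 69.
Try x > 0, y > 0 (so mu_x = mu_y = 0): y = lambda, x = lambda => x = y = lambda
x + y = 69 => 2*lambda = 69 => lambda = 69/2
x* = y* = 69/2 > 0, consistent with mu_x = mu_y = 0.
(Any feasible point with x = 0 or y = 0 has f = 0 > -4761/4, so the minimum is not on those boundaries.)
min(-xy) = -4761/4 (i.e. max xy = 4761/4)
Multipliers: lambda = 69/2, mu_x = 0, mu_y = 0
Complementary slackness: lambda*(x + y - 69) = 69/2*(69/2 + 69/2 - 69) = 0, mu_x*x = 0*69/2 = 0, mu_y*y = 0*69/2 = 0. Satisfied.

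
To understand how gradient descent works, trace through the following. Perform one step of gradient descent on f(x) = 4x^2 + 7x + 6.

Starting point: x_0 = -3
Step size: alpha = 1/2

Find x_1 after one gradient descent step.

f(x) = 4x^2 + 7x + 6
f'(x) = 8x + 7
f'(-3) = 8*-3 + (7) = -17
x_1 = x_0 - alpha * f'(x_0) = -3 - 1/2 * -17 = 11/2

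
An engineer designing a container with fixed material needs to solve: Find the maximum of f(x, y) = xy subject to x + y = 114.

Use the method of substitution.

Substitute y = 114 - x into f(x,y) = xy:
g(x) = x(114 - x) = 114x - x^2
g'(x) = 114 - 2x = 0  =>  x = 57
y = 114 - 57 = 57
Maximum value = 57 * 57 = 3249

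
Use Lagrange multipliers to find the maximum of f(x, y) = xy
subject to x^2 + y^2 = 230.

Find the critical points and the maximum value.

Lagrange conditions: y = 2*lambda*x and x = 2*lambda*y
If x = 0 then y = 0, violating the constraint, so x, y != 0.
Dividing: y/x = x/y => x^2 = y^2 => y = x or y = -x
Constraint: 2x^2 = 230 => x^2 = 115 => x = +/-sqrt(115)
Critical points: (sqrt(115), sqrt(115)), (-sqrt(115), -sqrt(115)), (sqrt(115), -sqrt(115)), (-sqrt(115), sqrt(115))
  y = x:  xy = x^2 = 115  at (sqrt(115), sqrt(115)) and (-sqrt(115), -sqrt(115))
  y = -x: xy = -x^2 = -115 at (sqrt(115), -sqrt(115)) and (-sqrt(115), sqrt(115))
Maximum xy = 115 at (sqrt(115), sqrt(115)) and (-sqrt(115), -sqrt(115))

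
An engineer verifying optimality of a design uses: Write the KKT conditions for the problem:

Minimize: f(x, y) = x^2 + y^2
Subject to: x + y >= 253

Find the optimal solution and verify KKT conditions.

KKT conditions for min x^2 + y^2 s.t. x + y >= 253:
Stationarity: 2x = mu, 2y = mu
So x = y = mu/2.
Complementary slackness: mu*(x + y - 253) = 0
Primal feasibility: x + y >= 253; dual feasibility: mu >= 0
If mu = 0 then x = y = 0, but 0 + 0 < 253 is infeasible, so the constraint is active.
Constraint active: x + y = 2*(mu/2) = 253 => mu = 253
x = y = 253/2, f = 64009/2
Verify: stationarity 2*(253/2) = 253 = mu; primal 253/2 + 253/2 = 253 >= 253; dual mu = 253 >= 0; complementary slackness 253*(253 - 253) = 0. All KKT conditions hold.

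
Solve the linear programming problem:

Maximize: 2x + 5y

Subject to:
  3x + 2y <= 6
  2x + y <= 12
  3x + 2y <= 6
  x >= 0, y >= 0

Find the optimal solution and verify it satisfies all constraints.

Feasible vertices: (0, 0), (0, 3), (2, 0)
Objective 2x + 5y at each vertex:
  (0, 0): 0
  (0, 3): 15
  (2, 0): 4
Maximum is 15 at (0, 3).
Verify constraints at (x, y) = (0, 3):
  3*0 + 2*3 = 6 <= 6 (active)
  2*0 + 1*3 = 3 <= 12
  3*0 + 2*3 = 6 <= 6 (active)
  x = 0 >= 0, y = 3 >= 0. All constraints satisfied.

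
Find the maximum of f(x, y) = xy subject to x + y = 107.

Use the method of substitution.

Substitute y = 107 - x into f(x,y) = xy:
g(x) = x(107 - x) = 107x - x^2
g'(x) = 107 - 2x = 0  =>  x = 107/2
y = 107 - 107/2 = 107/2
Maximum value = (107/2) * (107/2) = 11449/4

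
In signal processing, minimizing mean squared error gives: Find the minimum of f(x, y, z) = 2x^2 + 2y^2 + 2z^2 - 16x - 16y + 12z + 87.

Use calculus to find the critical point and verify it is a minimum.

f(x,y,z) = 2x^2 + 2y^2 + 2z^2 - 16x - 16y + 12z + 87
df/dx = 4x + (-16) = 0 => x = 4
df/dy = 4y + (-16) = 0 => y = 4
df/dz = 4z + (12) = 0 => z = -3
f(4,4,-3) = 2*(4)^2 + 2*(4)^2 + 2*(-3)^2 + -16*(4) + -16*(4) + 12*(-3) + 87 = 5
Hessian is diagonal with entries 4, 4, 4 > 0, confirmed minimum.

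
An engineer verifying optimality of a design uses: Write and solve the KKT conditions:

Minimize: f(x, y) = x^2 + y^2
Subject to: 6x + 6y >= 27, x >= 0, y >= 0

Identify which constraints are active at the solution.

KKT conditions for min x^2 + y^2 s.t. 6x + 6y >= 27, x >= 0, y >= 0:
Stationarity: 2x = mu*6 + mu_x, 2y = mu*6 + mu_y, with mu, mu_x, mu_y >= 0
Complementary slackness: mu*(6x + 6y - 27) = 0, mu_x*x = 0, mu_y*y = 0
(0, 0) is infeasible (6*0 + 6*0 < 27), so if mu = 0 stationarity would force x = mu_x/2 >= 0, y = mu_y/2 >= 0 with mu_x*x = mu_y*y = 0, i.e. x = y = 0: contradiction. Hence mu > 0 and 6x + 6y = 27 is active.
Try x > 0, y > 0 (so mu_x = mu_y = 0): x = 6*mu/2, y = 6*mu/2
Substitute: 6*(6*mu/2) + 6*(6*mu/2) = 27
  mu*72/2 = 27 => mu = 3/4
x* = 9/4 > 0, y* = 9/4 > 0, consistent with mu_x = mu_y = 0.
f is convex and the constraints are linear, so this KKT point is the global minimum.
f* = 81/8
Active constraints: 6x + 6y >= 27 (holds with equality, mu = 3/4 > 0); x >= 0 and y >= 0 are inactive (mu_x = mu_y = 0).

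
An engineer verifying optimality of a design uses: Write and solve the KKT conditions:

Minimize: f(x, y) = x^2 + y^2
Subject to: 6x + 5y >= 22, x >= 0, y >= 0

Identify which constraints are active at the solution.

KKT conditions for min x^2 + y^2 s.t. 6x + 5y >= 22, x >= 0, y >= 0:
Stationarity: 2x = mu*6 + mu_x, 2y = mu*5 + mu_y, with mu, mu_x, mu_y >= 0
Complementary slackness: mu*(6x + 5y - 22) = 0, mu_x*x = 0, mu_y*y = 0
(0, 0) is infeasible (6*0 + 5*0 < 22), so if mu = 0 stationarity would force x = mu_x/2 >= 0, y = mu_y/2 >= 0 with mu_x*x = mu_y*y = 0, i.e. x = y = 0: contradiction. Hence mu > 0 and 6x + 5y = 22 is active.
Try x > 0, y > 0 (so mu_x = mu_y = 0): x = 6*mu/2, y = 5*mu/2
Substitute: 6*(6*mu/2) + 5*(5*mu/2) = 22
  mu*61/2 = 22 => mu = 44/61
x* = 132/61 > 0, y* = 110/61 > 0, consistent with mu_x = mu_y = 0.
f is convex and the constraints are linear, so this KKT point is the global minimum.
f* = 484/61
Active constraints: 6x + 5y >= 22 (holds with equality, mu = 44/61 > 0); x >= 0 and y >= 0 are inactive (mu_x = mu_y = 0).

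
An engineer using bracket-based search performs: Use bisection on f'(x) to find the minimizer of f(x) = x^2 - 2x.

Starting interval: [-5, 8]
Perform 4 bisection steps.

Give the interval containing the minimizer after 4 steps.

Finding critical point of f(x) = x^2 - 2x using bisection on f'(x) = 2x + -2.
f'(x) = 0 when x = 1.
Starting interval: [-5, 8]
Step 1: mid = 3/2, f'(mid) = 1, new interval = [-5, 3/2]
Step 2: mid = -7/4, f'(mid) = -11/2, new interval = [-7/4, 3/2]
Step 3: mid = -1/8, f'(mid) = -9/4, new interval = [-1/8, 3/2]
Step 4: mid = 11/16, f'(mid) = -5/8, new interval = [11/16, 3/2]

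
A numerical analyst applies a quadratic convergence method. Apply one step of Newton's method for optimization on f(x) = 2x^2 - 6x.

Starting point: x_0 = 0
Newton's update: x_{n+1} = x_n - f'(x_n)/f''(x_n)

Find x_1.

f(x) = 2x^2 - 6x
f'(x) = 4x + (-6), f''(x) = 4
Newton step: x_1 = x_0 - f'(x_0)/f''(x_0)
f'(0) = -6
x_1 = 0 - -6/4 = 3/2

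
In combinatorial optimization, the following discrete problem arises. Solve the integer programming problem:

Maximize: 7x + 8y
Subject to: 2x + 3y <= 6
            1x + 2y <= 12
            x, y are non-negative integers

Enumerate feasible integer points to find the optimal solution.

Constraint 1: 2x + 3y <= 6
Constraint 2: 1x + 2y <= 12
Feasible x range (need y >= 0): 0 <= x <= min(6/2, 12/1) => x in {0, ..., 3}.
Enumerate feasible integer points row by row (the coefficient of y is 8 > 0, so for each x the largest feasible y gives the best value):
  x = 0: y <= min((6 - 2*0)/3, (12 - 1*0)/2) => y in {0, ..., 2}; best 7*0 + 8*2 = 16
  x = 1: y <= min((6 - 2*1)/3, (12 - 1*1)/2) => y in {0, ..., 1}; best 7*1 + 8*1 = 15
  x = 2: y <= min((6 - 2*2)/3, (12 - 1*2)/2) => y in {0}; best 7*2 + 8*0 = 14
  x = 3: y <= min((6 - 2*3)/3, (12 - 1*3)/2) => y in {0}; best 7*3 + 8*0 = 21
The maximum 7x + 8y = 21 is achieved at x = 3, y = 0.
Check: 2*3 + 3*0 = 6 <= 6 and 1*3 + 2*0 = 3 <= 12.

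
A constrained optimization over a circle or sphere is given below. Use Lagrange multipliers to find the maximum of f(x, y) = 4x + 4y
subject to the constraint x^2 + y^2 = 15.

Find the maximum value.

Set up Lagrange conditions: grad f = lambda * grad g
  4 = 2*lambda*x
  4 = 2*lambda*y
From these: x/y = 4/4, so x = 4t, y = 4t for some t.
Substitute into constraint: (4t)^2 + (4t)^2 = 15
  t^2 * 32 = 15
  t = sqrt(15/32)
Maximum = 4*x + 4*y = (4^2 + 4^2)*t = 32 * sqrt(15/32) = sqrt(480)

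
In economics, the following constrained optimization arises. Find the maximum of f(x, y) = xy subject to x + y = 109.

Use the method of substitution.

Substitute y = 109 - x into f(x,y) = xy:
g(x) = x(109 - x) = 109x - x^2
g'(x) = 109 - 2x = 0  =>  x = 109/2
y = 109 - 109/2 = 109/2
Maximum value = (109/2) * (109/2) = 11881/4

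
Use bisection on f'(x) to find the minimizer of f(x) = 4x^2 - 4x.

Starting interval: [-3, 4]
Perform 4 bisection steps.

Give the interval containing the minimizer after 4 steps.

Finding critical point of f(x) = 4x^2 - 4x using bisection on f'(x) = 8x + -4.
f'(x) = 0 when x = 1/2.
Starting interval: [-3, 4]
Step 1: mid = 1/2, f'(mid) = 0, new interval = [1/2, 1/2]
Step 2: mid = 1/2, f'(mid) = 0, new interval = [1/2, 1/2]
Step 3: mid = 1/2, f'(mid) = 0, new interval = [1/2, 1/2]
Step 4: mid = 1/2, f'(mid) = 0, new interval = [1/2, 1/2]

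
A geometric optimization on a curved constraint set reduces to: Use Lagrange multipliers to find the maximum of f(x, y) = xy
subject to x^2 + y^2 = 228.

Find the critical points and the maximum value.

Lagrange conditions: y = 2*lambda*x and x = 2*lambda*y
If x = 0 then y = 0, violating the constraint, so x, y != 0.
Dividing: y/x = x/y => x^2 = y^2 => y = x or y = -x
Constraint: 2x^2 = 228 => x^2 = 114 => x = +/-sqrt(114)
Critical points: (sqrt(114), sqrt(114)), (-sqrt(114), -sqrt(114)), (sqrt(114), -sqrt(114)), (-sqrt(114), sqrt(114))
  y = x:  xy = x^2 = 114  at (sqrt(114), sqrt(114)) and (-sqrt(114), -sqrt(114))
  y = -x: xy = -x^2 = -114 at (sqrt(114), -sqrt(114)) and (-sqrt(114), sqrt(114))
Maximum xy = 114 at (sqrt(114), sqrt(114)) and (-sqrt(114), -sqrt(114))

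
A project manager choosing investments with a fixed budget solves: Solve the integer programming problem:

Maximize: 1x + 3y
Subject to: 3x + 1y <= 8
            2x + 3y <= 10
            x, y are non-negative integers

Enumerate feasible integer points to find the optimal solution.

Constraint 1: 3x + 1y <= 8
Constraint 2: 2x + 3y <= 10
Feasible x range (need y >= 0): 0 <= x <= min(8/3, 10/2) => x in {0, ..., 2}.
Enumerate feasible integer points row by row (the coefficient of y is 3 > 0, so for each x the largest feasible y gives the best value):
  x = 0: y <= min((8 - 3*0)/1, (10 - 2*0)/3) => y in {0, ..., 3}; best 1*0 + 3*3 = 9
  x = 1: y <= min((8 - 3*1)/1, (10 - 2*1)/3) => y in {0, ..., 2}; best 1*1 + 3*2 = 7
  x = 2: y <= min((8 - 3*2)/1, (10 - 2*2)/3) => y in {0, ..., 2}; best 1*2 + 3*2 = 8
The maximum 1x + 3y = 9 is achieved at x = 0, y = 3.
Check: 3*0 + 1*3 = 3 <= 8 and 2*0 + 3*3 = 9 <= 10.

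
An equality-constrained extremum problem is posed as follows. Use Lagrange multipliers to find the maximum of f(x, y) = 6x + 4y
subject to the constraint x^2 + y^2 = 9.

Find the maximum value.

Set up Lagrange conditions: grad f = lambda * grad g
  6 = 2*lambda*x
  4 = 2*lambda*y
From these: x/y = 6/4, so x = 6t, y = 4t for some t.
Substitute into constraint: (6t)^2 + (4t)^2 = 9
  t^2 * 52 = 9
  t = sqrt(9/52)
Maximum = 6*x + 4*y = (6^2 + 4^2)*t = 52 * sqrt(9/52) = sqrt(468)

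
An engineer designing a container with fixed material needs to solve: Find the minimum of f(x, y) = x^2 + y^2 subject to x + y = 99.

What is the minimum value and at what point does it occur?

Substitute y = 99 - x into f(x,y) = x^2 + y^2:
g(x) = x^2 + (99 - x)^2 = 2x^2 - 198x + 9801
g'(x) = 4x - 198 = 0  =>  x = 99/2
y = 99 - 99/2 = 99/2
Minimum value = (99/2)^2 + (99/2)^2 = 9801/2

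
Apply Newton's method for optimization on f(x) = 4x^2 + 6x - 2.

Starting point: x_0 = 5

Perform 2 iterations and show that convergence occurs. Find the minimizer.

f(x) = 4x^2 + 6x - 2, f'(x) = 8x + (6), f''(x) = 8
Step 1: f'(5) = 46, x_1 = 5 - 46/8 = -3/4
Step 2: f'(-3/4) = 0, x_2 = -3/4 (converged)
Newton's method converges in 1 step for quadratics.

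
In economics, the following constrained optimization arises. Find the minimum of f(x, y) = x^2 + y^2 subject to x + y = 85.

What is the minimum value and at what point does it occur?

Substitute y = 85 - x into f(x,y) = x^2 + y^2:
g(x) = x^2 + (85 - x)^2 = 2x^2 - 170x + 7225
g'(x) = 4x - 170 = 0  =>  x = 85/2
y = 85 - 85/2 = 85/2
Minimum value = (85/2)^2 + (85/2)^2 = 7225/2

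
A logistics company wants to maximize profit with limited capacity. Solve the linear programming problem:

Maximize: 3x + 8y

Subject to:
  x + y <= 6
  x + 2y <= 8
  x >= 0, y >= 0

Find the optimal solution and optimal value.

Feasible vertices: (0, 0), (0, 4), (4, 2), (6, 0)
Objective 3x + 8y at each:
  (0, 0): 0
  (0, 4): 32
  (4, 2): 28
  (6, 0): 18
Maximum is 32 at (0, 4).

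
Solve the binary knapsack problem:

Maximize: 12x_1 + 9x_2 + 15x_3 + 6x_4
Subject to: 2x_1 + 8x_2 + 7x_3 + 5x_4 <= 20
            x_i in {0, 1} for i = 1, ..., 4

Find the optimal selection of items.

Items: item 1 (v=12, w=2), item 2 (v=9, w=8), item 3 (v=15, w=7), item 4 (v=6, w=5)
Capacity: 20
Checking all 16 subsets (w = total weight, v = total value):
  {}: w = 0, v = 0
  {1}: w = 2, v = 12
  {2}: w = 8, v = 9
  {3}: w = 7, v = 15
  {4}: w = 5, v = 6
  {1, 2}: w = 10, v = 21
  {1, 3}: w = 9, v = 27
  {1, 4}: w = 7, v = 18
  {2, 3}: w = 15, v = 24
  {2, 4}: w = 13, v = 15
  {3, 4}: w = 12, v = 21
  {1, 2, 3}: w = 17, v = 36
  {1, 2, 4}: w = 15, v = 27
  {1, 3, 4}: w = 14, v = 33
  {2, 3, 4}: w = 20, v = 30
  {1, 2, 3, 4}: w = 22 > 20, infeasible
Best feasible subset: items [1, 2, 3]
Total weight: 17 <= 20, total value: 36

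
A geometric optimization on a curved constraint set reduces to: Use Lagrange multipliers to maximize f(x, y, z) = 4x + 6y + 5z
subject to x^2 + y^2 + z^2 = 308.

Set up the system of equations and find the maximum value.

Lagrange conditions: 4 = 2*lambda*x, 6 = 2*lambda*y, 5 = 2*lambda*z
So x:4 = y:6 = z:5, i.e. x = 4t, y = 6t, z = 5t
Constraint: t^2*(4^2 + 6^2 + 5^2) = 308
  t^2 * 77 = 308  =>  t = sqrt(4)
Maximum = 4*4t + 6*6t + 5*5t = 77*sqrt(4) = 154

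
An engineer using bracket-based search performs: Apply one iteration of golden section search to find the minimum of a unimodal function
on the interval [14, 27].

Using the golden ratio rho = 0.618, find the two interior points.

Golden section search on [14, 27].
Golden ratio rho = 0.618 (approx).
Interior points:
  x_1 = 14 + (1-0.618)*13 = 18.9660
  x_2 = 14 + 0.618*13 = 22.0340
Compare f(x_1) and f(x_2) to determine which subinterval to keep.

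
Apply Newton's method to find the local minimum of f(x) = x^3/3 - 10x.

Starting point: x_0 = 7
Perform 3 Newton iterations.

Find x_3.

f(x) = x^3/3 - 10x
f'(x) = x^2 - 10, f''(x) = 2x
Newton update: x_{n+1} = x_n - (x_n^2 - 10)/(2*x_n)
Step 1: x_0 = 7, f'=39, f''=14, x_1 = 59/14
Step 2: x_1 = 59/14, f'=1521/196, f''=59/7, x_2 = 5441/1652
Step 3: x_2 = 5441/1652, f'=2313441/2729104, f''=5441/826, x_3 = 56895521/17977064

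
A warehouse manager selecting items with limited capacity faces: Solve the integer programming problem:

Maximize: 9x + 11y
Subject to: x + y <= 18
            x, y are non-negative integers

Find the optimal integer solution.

Objective: 9x + 11y, constraint: x + y <= 18
Coefficient of y is 11 > coefficient of x is 9, so allocate the entire budget to y.
Optimal: x = 0, y = 18, value = 198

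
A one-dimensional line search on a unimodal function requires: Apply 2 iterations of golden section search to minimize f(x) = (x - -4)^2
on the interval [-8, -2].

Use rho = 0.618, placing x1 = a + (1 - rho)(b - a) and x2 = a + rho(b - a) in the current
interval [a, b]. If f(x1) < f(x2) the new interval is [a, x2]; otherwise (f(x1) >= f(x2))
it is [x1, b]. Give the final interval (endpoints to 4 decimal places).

Golden section search for min of f(x) = (x - -4)^2 on [-8, -2].
Each step: x1 = a + (1 - rho)(b - a), x2 = a + rho(b - a); if f(x1) < f(x2) keep [a, x2], otherwise keep [x1, b].
Step 1: [-8.0000, -2.0000], x1=-5.7080 (f=2.9173), x2=-4.2920 (f=0.0853); f(x1) > f(x2) => keep [-5.7080, -2.0000]
Step 2: [-5.7080, -2.0000], x1=-4.2915 (f=0.0850), x2=-3.4165 (f=0.3405); f(x1) < f(x2) => keep [-5.7080, -3.4165]
Final interval: [-5.7080, -3.4165]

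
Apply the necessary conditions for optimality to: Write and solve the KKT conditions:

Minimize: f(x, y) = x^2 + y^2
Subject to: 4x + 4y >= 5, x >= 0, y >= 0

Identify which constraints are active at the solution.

KKT conditions for min x^2 + y^2 s.t. 4x + 4y >= 5, x >= 0, y >= 0:
Stationarity: 2x = mu*4 + mu_x, 2y = mu*4 + mu_y, with mu, mu_x, mu_y >= 0
Complementary slackness: mu*(4x + 4y - 5) = 0, mu_x*x = 0, mu_y*y = 0
(0, 0) is infeasible (4*0 + 4*0 < 5), so if mu = 0 stationarity would force x = mu_x/2 >= 0, y = mu_y/2 >= 0 with mu_x*x = mu_y*y = 0, i.e. x = y = 0: contradiction. Hence mu > 0 and 4x + 4y = 5 is active.
Try x > 0, y > 0 (so mu_x = mu_y = 0): x = 4*mu/2, y = 4*mu/2
Substitute: 4*(4*mu/2) + 4*(4*mu/2) = 5
  mu*32/2 = 5 => mu = 5/16
x* = 5/8 > 0, y* = 5/8 > 0, consistent with mu_x = mu_y = 0.
f is convex and the constraints are linear, so this KKT point is the global minimum.
f* = 25/32
Active constraints: 4x + 4y >= 5 (holds with equality, mu = 5/16 > 0); x >= 0 and y >= 0 are inactive (mu_x = mu_y = 0).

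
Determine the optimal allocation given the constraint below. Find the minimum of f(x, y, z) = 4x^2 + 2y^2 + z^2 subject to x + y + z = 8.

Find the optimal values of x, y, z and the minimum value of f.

Using Lagrange multipliers on f = 4x^2 + 2y^2 + z^2 with constraint x + y + z = 8:
Conditions: 2*4*x = lambda, 2*2*y = lambda, 2*1*z = lambda
So x = lambda/8, y = lambda/4, z = lambda/2
Substituting into constraint: lambda * (7/8) = 8
lambda = 64/7
x = 8/7, y = 16/7, z = 32/7
Minimum value = 256/7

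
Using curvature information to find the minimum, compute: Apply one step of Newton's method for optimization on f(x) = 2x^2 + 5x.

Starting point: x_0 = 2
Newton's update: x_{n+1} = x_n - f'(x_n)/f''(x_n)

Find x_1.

f(x) = 2x^2 + 5x
f'(x) = 4x + (5), f''(x) = 4
Newton step: x_1 = x_0 - f'(x_0)/f''(x_0)
f'(2) = 13
x_1 = 2 - 13/4 = -5/4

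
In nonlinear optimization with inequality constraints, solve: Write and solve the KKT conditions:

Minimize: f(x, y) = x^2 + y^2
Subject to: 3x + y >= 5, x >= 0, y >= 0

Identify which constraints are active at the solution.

KKT conditions for min x^2 + y^2 s.t. 3x + 1y >= 5, x >= 0, y >= 0:
Stationarity: 2x = mu*3 + mu_x, 2y = mu*1 + mu_y, with mu, mu_x, mu_y >= 0
Complementary slackness: mu*(3x + y - 5) = 0, mu_x*x = 0, mu_y*y = 0
(0, 0) is infeasible (3*0 + 1*0 < 5), so if mu = 0 stationarity would force x = mu_x/2 >= 0, y = mu_y/2 >= 0 with mu_x*x = mu_y*y = 0, i.e. x = y = 0: contradiction. Hence mu > 0 and 3x + y = 5 is active.
Try x > 0, y > 0 (so mu_x = mu_y = 0): x = 3*mu/2, y = 1*mu/2
Substitute: 3*(3*mu/2) + 1*(1*mu/2) = 5
  mu*10/2 = 5 => mu = 1
x* = 3/2 > 0, y* = 1/2 > 0, consistent with mu_x = mu_y = 0.
f is convex and the constraints are linear, so this KKT point is the global minimum.
f* = 5/2
Active constraints: 3x + y >= 5 (holds with equality, mu = 1 > 0); x >= 0 and y >= 0 are inactive (mu_x = mu_y = 0).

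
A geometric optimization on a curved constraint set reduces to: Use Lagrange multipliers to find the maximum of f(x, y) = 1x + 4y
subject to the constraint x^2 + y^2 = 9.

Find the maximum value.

Set up Lagrange conditions: grad f = lambda * grad g
  1 = 2*lambda*x
  4 = 2*lambda*y
From these: x/y = 1/4, so x = 1t, y = 4t for some t.
Substitute into constraint: (1t)^2 + (4t)^2 = 9
  t^2 * 17 = 9
  t = sqrt(9/17)
Maximum = 1*x + 4*y = (1^2 + 4^2)*t = 17 * sqrt(9/17) = sqrt(153)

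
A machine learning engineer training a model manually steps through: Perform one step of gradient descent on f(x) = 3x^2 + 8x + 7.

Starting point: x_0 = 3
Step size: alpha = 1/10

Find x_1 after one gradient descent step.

f(x) = 3x^2 + 8x + 7
f'(x) = 6x + 8
f'(3) = 6*3 + (8) = 26
x_1 = x_0 - alpha * f'(x_0) = 3 - 1/10 * 26 = 2/5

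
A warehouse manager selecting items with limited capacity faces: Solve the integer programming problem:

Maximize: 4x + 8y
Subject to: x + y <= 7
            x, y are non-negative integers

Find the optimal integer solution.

Objective: 4x + 8y, constraint: x + y <= 7
Coefficient of y is 8 > coefficient of x is 4, so allocate the entire budget to y.
Optimal: x = 0, y = 7, value = 56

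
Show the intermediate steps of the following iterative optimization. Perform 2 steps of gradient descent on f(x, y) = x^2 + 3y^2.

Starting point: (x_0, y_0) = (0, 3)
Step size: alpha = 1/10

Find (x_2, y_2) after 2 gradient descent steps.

f(x,y) = x^2 + 3y^2
grad_x = 2x + 0y, grad_y = 6y + 0x
Step 1: grad = (0, 18), (0, 6/5)
Step 2: grad = (0, 36/5), (0, 12/25)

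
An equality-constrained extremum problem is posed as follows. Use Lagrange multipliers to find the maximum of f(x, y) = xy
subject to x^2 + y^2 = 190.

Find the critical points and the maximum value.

Lagrange conditions: y = 2*lambda*x and x = 2*lambda*y
If x = 0 then y = 0, violating the constraint, so x, y != 0.
Dividing: y/x = x/y => x^2 = y^2 => y = x or y = -x
Constraint: 2x^2 = 190 => x^2 = 95 => x = +/-sqrt(95)
Critical points: (sqrt(95), sqrt(95)), (-sqrt(95), -sqrt(95)), (sqrt(95), -sqrt(95)), (-sqrt(95), sqrt(95))
  y = x:  xy = x^2 = 95  at (sqrt(95), sqrt(95)) and (-sqrt(95), -sqrt(95))
  y = -x: xy = -x^2 = -95 at (sqrt(95), -sqrt(95)) and (-sqrt(95), sqrt(95))
Maximum xy = 95 at (sqrt(95), sqrt(95)) and (-sqrt(95), -sqrt(95))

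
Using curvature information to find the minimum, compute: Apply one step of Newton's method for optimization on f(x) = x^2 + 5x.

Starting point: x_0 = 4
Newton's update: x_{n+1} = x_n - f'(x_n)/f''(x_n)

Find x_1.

f(x) = x^2 + 5x
f'(x) = 2x + (5), f''(x) = 2
Newton step: x_1 = x_0 - f'(x_0)/f''(x_0)
f'(4) = 13
x_1 = 4 - 13/2 = -5/2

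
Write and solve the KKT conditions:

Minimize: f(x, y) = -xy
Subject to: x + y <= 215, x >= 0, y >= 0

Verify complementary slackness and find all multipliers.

Problem: min -xy s.t. x + y <= 215 (multiplier lambda), x >= 0 (mu_x), y >= 0 (mu_y)
KKT stationarity: -y + lambda - mu_x = 0, -x + lambda - mu_y = 0, with lambda, mu_x, mu_y >= 0
Complementary slackness: lambda*(x + y - 215) = 0, mu_x*x = 0, mu_y*y = 0
If lambda = 0: y = -mu_x <= 0 and x = -mu_y <= 0 force x = y = 0 with f = 0; but x = y = 215/2 is feasible with f = -46225/4 < 0, so this is not the minimum. Hence lambda > 0 and x + y = 215.
Try x > 0, y > 0 (so mu_x = mu_y = 0): y = lambda, x = lambda => x = y = lambda
x + y = 215 => 2*lambda = 215 => lambda = 215/2
x* = y* = 215/2 > 0, consistent with mu_x = mu_y = 0.
(Any feasible point with x = 0 or y = 0 has f = 0 > -46225/4, so the minimum is not on those boundaries.)
min(-xy) = -46225/4 (i.e. max xy = 46225/4)
Multipliers: lambda = 215/2, mu_x = 0, mu_y = 0
Complementary slackness: lambda*(x + y - 215) = 215/2*(215/2 + 215/2 - 215) = 0, mu_x*x = 0*215/2 = 0, mu_y*y = 0*215/2 = 0. Satisfied.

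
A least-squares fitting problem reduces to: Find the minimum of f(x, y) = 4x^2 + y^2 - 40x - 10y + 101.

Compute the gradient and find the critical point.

f(x,y) = 4x^2 + y^2 - 40x - 10y + 101
df/dx = 8x + (-40) = 0  =>  x = 5
df/dy = 2y + (-10) = 0  =>  y = 5
f(5, 5) = 4*(5)^2 + 1*(5)^2 + -40*(5) + -10*(5) + 101 = -24
Hessian is diagonal with entries 8, 2 > 0, so this is a minimum.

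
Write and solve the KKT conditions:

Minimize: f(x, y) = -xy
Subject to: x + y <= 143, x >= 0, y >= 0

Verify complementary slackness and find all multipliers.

Problem: min -xy s.t. x + y <= 143 (multiplier lambda), x >= 0 (mu_x), y >= 0 (mu_y)
KKT stationarity: -y + lambda - mu_x = 0, -x + lambda - mu_y = 0, with lambda, mu_x, mu_y >= 0
Complementary slackness: lambda*(x + y - 143) = 0, mu_x*x = 0, mu_y*y = 0
If lambda = 0: y = -mu_x <= 0 and x = -mu_y <= 0 force x = y = 0 with f = 0; but x = y = 143/2 is feasible with f = -20449/4 < 0, so this is not the minimum. Hence lambda > 0 and x + y = 143.
Try x > 0, y > 0 (so mu_x = mu_y = 0): y = lambda, x = lambda => x = y = lambda
x + y = 143 => 2*lambda = 143 => lambda = 143/2
x* = y* = 143/2 > 0, consistent with mu_x = mu_y = 0.
(Any feasible point with x = 0 or y = 0 has f = 0 > -20449/4, so the minimum is not on those boundaries.)
min(-xy) = -20449/4 (i.e. max xy = 20449/4)
Multipliers: lambda = 143/2, mu_x = 0, mu_y = 0
Complementary slackness: lambda*(x + y - 143) = 143/2*(143/2 + 143/2 - 143) = 0, mu_x*x = 0*143/2 = 0, mu_y*y = 0*143/2 = 0. Satisfied.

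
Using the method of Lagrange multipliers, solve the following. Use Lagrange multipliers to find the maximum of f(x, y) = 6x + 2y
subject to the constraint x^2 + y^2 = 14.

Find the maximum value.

Set up Lagrange conditions: grad f = lambda * grad g
  6 = 2*lambda*x
  2 = 2*lambda*y
From these: x/y = 6/2, so x = 6t, y = 2t for some t.
Substitute into constraint: (6t)^2 + (2t)^2 = 14
  t^2 * 40 = 14
  t = sqrt(14/40)
Maximum = 6*x + 2*y = (6^2 + 2^2)*t = 40 * sqrt(14/40) = sqrt(560)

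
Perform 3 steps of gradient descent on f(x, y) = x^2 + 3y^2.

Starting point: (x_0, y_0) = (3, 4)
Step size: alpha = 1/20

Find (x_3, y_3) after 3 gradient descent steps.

f(x,y) = x^2 + 3y^2
grad_x = 2x + 0y, grad_y = 6y + 0x
Step 1: grad = (6, 24), (27/10, 14/5)
Step 2: grad = (27/5, 84/5), (243/100, 49/25)
Step 3: grad = (243/50, 294/25), (2187/1000, 343/250)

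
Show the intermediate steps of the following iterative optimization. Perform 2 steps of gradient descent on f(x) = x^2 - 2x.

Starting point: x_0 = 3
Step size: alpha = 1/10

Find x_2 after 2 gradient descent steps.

f(x) = x^2 - 2x, f'(x) = 2x + (-2)
Step 1: f'(3) = 4, x_1 = 3 - 1/10 * 4 = 13/5
Step 2: f'(13/5) = 16/5, x_2 = 13/5 - 1/10 * 16/5 = 57/25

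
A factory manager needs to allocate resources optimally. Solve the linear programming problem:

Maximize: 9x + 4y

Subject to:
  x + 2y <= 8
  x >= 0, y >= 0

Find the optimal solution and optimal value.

The feasible region has vertices at [(0, 0), (8, 0), (0, 4)].
Checking objective 9x + 4y at each vertex:
  (0, 0): 9*0 + 4*0 = 0
  (8, 0): 9*8 + 4*0 = 72
  (0, 4): 9*0 + 4*4 = 16
Maximum is 72 at (8, 0).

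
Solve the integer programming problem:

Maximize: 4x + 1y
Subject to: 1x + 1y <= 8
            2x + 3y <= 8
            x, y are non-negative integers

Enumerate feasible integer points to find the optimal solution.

Constraint 1: 1x + 1y <= 8
Constraint 2: 2x + 3y <= 8
Feasible x range (need y >= 0): 0 <= x <= min(8/1, 8/2) => x in {0, ..., 4}.
Enumerate feasible integer points row by row (the coefficient of y is 1 > 0, so for each x the largest feasible y gives the best value):
  x = 0: y <= min((8 - 1*0)/1, (8 - 2*0)/3) => y in {0, ..., 2}; best 4*0 + 1*2 = 2
  x = 1: y <= min((8 - 1*1)/1, (8 - 2*1)/3) => y in {0, ..., 2}; best 4*1 + 1*2 = 6
  x = 2: y <= min((8 - 1*2)/1, (8 - 2*2)/3) => y in {0, ..., 1}; best 4*2 + 1*1 = 9
  x = 3: y <= min((8 - 1*3)/1, (8 - 2*3)/3) => y in {0}; best 4*3 + 1*0 = 12
  x = 4: y <= min((8 - 1*4)/1, (8 - 2*4)/3) => y in {0}; best 4*4 + 1*0 = 16
The maximum 4x + 1y = 16 is achieved at x = 4, y = 0.
Check: 1*4 + 1*0 = 4 <= 8 and 2*4 + 3*0 = 8 <= 8.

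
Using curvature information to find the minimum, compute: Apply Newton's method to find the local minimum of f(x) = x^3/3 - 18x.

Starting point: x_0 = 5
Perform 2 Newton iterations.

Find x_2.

f(x) = x^3/3 - 18x
f'(x) = x^2 - 18, f''(x) = 2x
Newton update: x_{n+1} = x_n - (x_n^2 - 18)/(2*x_n)
Step 1: x_0 = 5, f'=7, f''=10, x_1 = 43/10
Step 2: x_1 = 43/10, f'=49/100, f''=43/5, x_2 = 3649/860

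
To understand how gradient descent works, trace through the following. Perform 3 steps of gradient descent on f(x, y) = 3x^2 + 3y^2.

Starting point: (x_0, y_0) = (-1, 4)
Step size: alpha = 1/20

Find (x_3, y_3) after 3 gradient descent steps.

f(x,y) = 3x^2 + 3y^2
grad_x = 6x + 0y, grad_y = 6y + 0x
Step 1: grad = (-6, 24), (-7/10, 14/5)
Step 2: grad = (-21/5, 84/5), (-49/100, 49/25)
Step 3: grad = (-147/50, 294/25), (-343/1000, 343/250)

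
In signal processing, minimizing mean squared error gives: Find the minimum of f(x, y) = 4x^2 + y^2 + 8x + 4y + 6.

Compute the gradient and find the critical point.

f(x,y) = 4x^2 + y^2 + 8x + 4y + 6
df/dx = 8x + (8) = 0  =>  x = -1
df/dy = 2y + (4) = 0  =>  y = -2
f(-1, -2) = 4*(-1)^2 + 1*(-2)^2 + 8*(-1) + 4*(-2) + 6 = -2
Hessian is diagonal with entries 8, 2 > 0, so this is a minimum.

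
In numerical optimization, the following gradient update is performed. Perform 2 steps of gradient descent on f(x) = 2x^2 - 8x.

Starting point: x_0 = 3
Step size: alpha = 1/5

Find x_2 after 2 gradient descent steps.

f(x) = 2x^2 - 8x, f'(x) = 4x + (-8)
Step 1: f'(3) = 4, x_1 = 3 - 1/5 * 4 = 11/5
Step 2: f'(11/5) = 4/5, x_2 = 11/5 - 1/5 * 4/5 = 51/25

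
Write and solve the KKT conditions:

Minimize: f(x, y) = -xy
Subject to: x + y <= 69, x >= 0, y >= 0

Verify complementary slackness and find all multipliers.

Problem: min -xy s.t. x + y <= 69 (multiplier lambda), x >= 0 (mu_x), y >= 0 (mu_y)
KKT stationarity: -y + lambda - mu_x = 0, -x + lambda - mu_y = 0, with lambda, mu_x, mu_y >= 0
Complementary slackness: lambda*(x + y - 69) = 0, mu_x*x = 0, mu_y*y = 0
If lambda = 0: y = -mu_x <= 0 and x = -mu_y <= 0 force x = y = 0 with f = 0; but x = y = 69/2 is feasible with f = -4761/4 < 0, so this is not the minimum. Hence lambda > 0 and x + y = 69.
Try x > 0, y > 0 (so mu_x = mu_y = 0): y = lambda, x = lambda => x = y = lambda
x + y = 69 => 2*lambda = 69 => lambda = 69/2
x* = y* = 69/2 > 0, consistent with mu_x = mu_y = 0.
(Any feasible point with x = 0 or y = 0 has f = 0 > -4761/4, so the minimum is not on those boundaries.)
min(-xy) = -4761/4 (i.e. max xy = 4761/4)
Multipliers: lambda = 69/2, mu_x = 0, mu_y = 0
Complementary slackness: lambda*(x + y - 69) = 69/2*(69/2 + 69/2 - 69) = 0, mu_x*x = 0*69/2 = 0, mu_y*y = 0*69/2 = 0. Satisfied.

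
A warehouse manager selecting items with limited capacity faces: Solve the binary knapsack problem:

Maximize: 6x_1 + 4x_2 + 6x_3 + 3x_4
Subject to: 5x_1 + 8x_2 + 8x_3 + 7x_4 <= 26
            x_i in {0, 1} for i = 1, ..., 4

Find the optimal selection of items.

Items: item 1 (v=6, w=5), item 2 (v=4, w=8), item 3 (v=6, w=8), item 4 (v=3, w=7)
Capacity: 26
Checking all 16 subsets (w = total weight, v = total value):
  {}: w = 0, v = 0
  {1}: w = 5, v = 6
  {2}: w = 8, v = 4
  {3}: w = 8, v = 6
  {4}: w = 7, v = 3
  {1, 2}: w = 13, v = 10
  {1, 3}: w = 13, v = 12
  {1, 4}: w = 12, v = 9
  {2, 3}: w = 16, v = 10
  {2, 4}: w = 15, v = 7
  {3, 4}: w = 15, v = 9
  {1, 2, 3}: w = 21, v = 16
  {1, 2, 4}: w = 20, v = 13
  {1, 3, 4}: w = 20, v = 15
  {2, 3, 4}: w = 23, v = 13
  {1, 2, 3, 4}: w = 28 > 26, infeasible
Best feasible subset: items [1, 2, 3]
Total weight: 21 <= 26, total value: 16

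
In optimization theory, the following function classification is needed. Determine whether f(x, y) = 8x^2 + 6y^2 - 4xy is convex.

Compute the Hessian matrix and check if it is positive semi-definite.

f(x,y) = 8x^2 + 6y^2 - 4xy
Hessian H = [[16, -4], [-4, 12]]
trace(H) = 28, det(H) = 176
Eigenvalues: (28 +/- sqrt(80)) / 2 = 18.47, 9.528
Since both eigenvalues > 0, f is convex.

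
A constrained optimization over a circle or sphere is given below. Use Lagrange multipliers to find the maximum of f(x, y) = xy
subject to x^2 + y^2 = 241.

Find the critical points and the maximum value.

Lagrange conditions: y = 2*lambda*x and x = 2*lambda*y
If x = 0 then y = 0, violating the constraint, so x, y != 0.
Dividing: y/x = x/y => x^2 = y^2 => y = x or y = -x
Constraint: 2x^2 = 241 => x^2 = 241/2 => x = +/-sqrt(241/2)
Critical points: (sqrt(241/2), sqrt(241/2)), (-sqrt(241/2), -sqrt(241/2)), (sqrt(241/2), -sqrt(241/2)), (-sqrt(241/2), sqrt(241/2))
  y = x:  xy = x^2 = 241/2  at (sqrt(241/2), sqrt(241/2)) and (-sqrt(241/2), -sqrt(241/2))
  y = -x: xy = -x^2 = -241/2 at (sqrt(241/2), -sqrt(241/2)) and (-sqrt(241/2), sqrt(241/2))
Maximum xy = 241/2 at (sqrt(241/2), sqrt(241/2)) and (-sqrt(241/2), -sqrt(241/2))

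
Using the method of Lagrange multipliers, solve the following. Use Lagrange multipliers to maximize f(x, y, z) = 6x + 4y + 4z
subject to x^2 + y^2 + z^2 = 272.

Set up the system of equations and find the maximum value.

Lagrange conditions: 6 = 2*lambda*x, 4 = 2*lambda*y, 4 = 2*lambda*z
So x:6 = y:4 = z:4, i.e. x = 6t, y = 4t, z = 4t
Constraint: t^2*(6^2 + 4^2 + 4^2) = 272
  t^2 * 68 = 272  =>  t = sqrt(4)
Maximum = 6*6t + 4*4t + 4*4t = 68*sqrt(4) = 136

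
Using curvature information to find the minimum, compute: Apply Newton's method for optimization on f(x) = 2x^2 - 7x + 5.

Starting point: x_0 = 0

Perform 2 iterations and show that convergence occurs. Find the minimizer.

f(x) = 2x^2 - 7x + 5, f'(x) = 4x + (-7), f''(x) = 4
Step 1: f'(0) = -7, x_1 = 0 - -7/4 = 7/4
Step 2: f'(7/4) = 0, x_2 = 7/4 (converged)
Newton's method converges in 1 step for quadratics.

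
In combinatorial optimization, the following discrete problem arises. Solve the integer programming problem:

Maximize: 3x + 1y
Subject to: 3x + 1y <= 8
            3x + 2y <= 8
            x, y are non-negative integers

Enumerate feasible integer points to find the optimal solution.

Constraint 1: 3x + 1y <= 8
Constraint 2: 3x + 2y <= 8
Feasible x range (need y >= 0): 0 <= x <= min(8/3, 8/3) => x in {0, ..., 2}.
Enumerate feasible integer points row by row (the coefficient of y is 1 > 0, so for each x the largest feasible y gives the best value):
  x = 0: y <= min((8 - 3*0)/1, (8 - 3*0)/2) => y in {0, ..., 4}; best 3*0 + 1*4 = 4
  x = 1: y <= min((8 - 3*1)/1, (8 - 3*1)/2) => y in {0, ..., 2}; best 3*1 + 1*2 = 5
  x = 2: y <= min((8 - 3*2)/1, (8 - 3*2)/2) => y in {0, ..., 1}; best 3*2 + 1*1 = 7
The maximum 3x + 1y = 7 is achieved at x = 2, y = 1.
Check: 3*2 + 1*1 = 7 <= 8 and 3*2 + 2*1 = 8 <= 8.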